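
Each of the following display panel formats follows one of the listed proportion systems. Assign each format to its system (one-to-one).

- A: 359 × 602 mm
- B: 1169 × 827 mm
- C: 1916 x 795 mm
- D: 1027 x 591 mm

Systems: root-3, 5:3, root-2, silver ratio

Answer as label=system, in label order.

A = 602/359 ≈ 1.677 → 5:3 (1.667)
B = 1169/827 ≈ 1.414 → root-2 (1.414)
C = 1916/795 ≈ 2.410 → silver ratio (2.414)
D = 1027/591 ≈ 1.738 → root-3 (1.732)

A=5:3, B=root-2, C=silver ratio, D=root-3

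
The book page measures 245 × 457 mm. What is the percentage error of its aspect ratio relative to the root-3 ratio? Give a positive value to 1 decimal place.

7.7%

Ratio = 457 / 245 ≈ 1.8653.
Ideal root-3 ≈ 1.7321. |1.8653 − 1.7321| / 1.7321 ≈ 7.69% → 7.7%.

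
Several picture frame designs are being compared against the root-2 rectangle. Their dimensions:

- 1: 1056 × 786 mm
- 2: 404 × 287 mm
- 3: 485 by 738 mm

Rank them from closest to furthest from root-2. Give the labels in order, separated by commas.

2, 1, 3

Ratios: 1 = 1056 / 786 ≈ 1.344; 2 = 404 / 287 ≈ 1.408; 3 = 738 / 485 ≈ 1.522.
|Δ from 1.414|: 1 0.070; 2 0.006; 3 0.108.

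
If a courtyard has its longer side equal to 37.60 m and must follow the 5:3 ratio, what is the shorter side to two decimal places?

5:3 ≈ 1.66667.
Shorter side = 37.60 ÷ 1.66667 ≈ 22.5600 → 22.56 m.

22.56 m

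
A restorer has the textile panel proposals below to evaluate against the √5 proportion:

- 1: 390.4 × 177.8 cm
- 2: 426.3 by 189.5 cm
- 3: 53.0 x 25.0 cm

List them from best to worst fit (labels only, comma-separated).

2, 1, 3

Ratios: 1 = 390.4 / 177.8 ≈ 2.196; 2 = 426.3 / 189.5 ≈ 2.250; 3 = 53.0 / 25.0 ≈ 2.120.
|Δ from 2.236|: 1 0.040; 2 0.014; 3 0.116.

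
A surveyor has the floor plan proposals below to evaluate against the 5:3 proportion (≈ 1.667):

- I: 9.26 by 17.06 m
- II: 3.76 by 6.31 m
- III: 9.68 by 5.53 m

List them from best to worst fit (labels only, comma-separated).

I: 17.06/9.26 ≈ 1.842 → |1.842 − 1.667| = 0.175
II: 6.31/3.76 ≈ 1.678 → |1.678 − 1.667| = 0.011
III: 9.68/5.53 ≈ 1.750 → |1.750 − 1.667| = 0.083

II, III, I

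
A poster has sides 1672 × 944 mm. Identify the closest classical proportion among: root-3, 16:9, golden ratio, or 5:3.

Ratio = 1672 / 944 ≈ 1.771.
Distances: root-3 1.732 (Δ 0.039); 16:9 1.778 (Δ 0.007); golden ratio 1.618 (Δ 0.153); 5:3 1.667 (Δ 0.104).

16:9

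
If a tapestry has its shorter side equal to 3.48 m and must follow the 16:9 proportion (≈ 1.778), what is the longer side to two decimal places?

6.19 m

16:9 ≈ 1.77778.
Longer side = 3.48 × 1.77778 ≈ 6.1867 → 6.19 m.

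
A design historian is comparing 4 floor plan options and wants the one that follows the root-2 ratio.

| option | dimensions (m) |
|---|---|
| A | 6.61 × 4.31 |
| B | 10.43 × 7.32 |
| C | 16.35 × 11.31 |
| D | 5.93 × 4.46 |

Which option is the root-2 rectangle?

Target root-2 ≈ 1.414.
A: 1.534 (Δ0.120)  B: 1.425 (Δ0.011)  C: 1.446 (Δ0.032)  D: 1.330 (Δ0.084)

B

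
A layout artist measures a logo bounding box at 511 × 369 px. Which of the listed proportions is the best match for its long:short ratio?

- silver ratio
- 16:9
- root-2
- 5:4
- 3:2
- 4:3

Ratio = 511 / 369 ≈ 1.385.
Distances: silver ratio 2.414 (Δ 1.029); 16:9 1.778 (Δ 0.393); root-2 1.414 (Δ 0.029); 5:4 1.250 (Δ 0.135); 3:2 1.500 (Δ 0.115); 4:3 1.333 (Δ 0.052).

root-2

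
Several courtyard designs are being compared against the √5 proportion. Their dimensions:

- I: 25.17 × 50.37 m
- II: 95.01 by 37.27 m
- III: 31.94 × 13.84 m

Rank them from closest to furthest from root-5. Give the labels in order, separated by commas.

I: 50.37/25.17 ≈ 2.001 → |2.001 − 2.236| = 0.235
II: 95.01/37.27 ≈ 2.549 → |2.549 − 2.236| = 0.313
III: 31.94/13.84 ≈ 2.308 → |2.308 − 2.236| = 0.072

III, I, II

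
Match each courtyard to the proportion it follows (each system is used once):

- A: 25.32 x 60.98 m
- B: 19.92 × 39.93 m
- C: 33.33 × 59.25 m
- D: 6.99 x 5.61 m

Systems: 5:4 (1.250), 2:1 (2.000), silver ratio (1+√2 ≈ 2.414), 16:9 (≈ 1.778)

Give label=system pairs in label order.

Ratios: A ≈ 2.408; B ≈ 2.005; C ≈ 1.778; D ≈ 1.246.
Targets: 5:4 ≈ 1.250; 2:1 ≈ 2.000; silver ratio ≈ 2.414; 16:9 ≈ 1.778.

A=silver ratio, B=2:1, C=16:9, D=5:4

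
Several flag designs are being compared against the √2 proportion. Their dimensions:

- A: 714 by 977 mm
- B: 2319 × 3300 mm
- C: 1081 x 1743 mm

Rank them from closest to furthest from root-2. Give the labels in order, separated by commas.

B, A, C

Ratios: A = 977 / 714 ≈ 1.368; B = 3300 / 2319 ≈ 1.423; C = 1743 / 1081 ≈ 1.612.
|Δ from 1.414|: A 0.046; B 0.009; C 0.198.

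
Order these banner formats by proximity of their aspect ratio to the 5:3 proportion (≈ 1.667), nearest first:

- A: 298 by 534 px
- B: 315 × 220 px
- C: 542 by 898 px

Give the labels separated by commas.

C, A, B

Ratios: A = 534 / 298 ≈ 1.792; B = 315 / 220 ≈ 1.432; C = 898 / 542 ≈ 1.657.
|Δ from 1.667|: A 0.125; B 0.235; C 0.010.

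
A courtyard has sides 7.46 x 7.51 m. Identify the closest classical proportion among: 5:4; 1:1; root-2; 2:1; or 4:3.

1:1

7.51/7.46 ≈ 1.007. Nearest candidates are 1:1 (1.000, off by 0.007) and 5:4 (1.250, off by 0.243).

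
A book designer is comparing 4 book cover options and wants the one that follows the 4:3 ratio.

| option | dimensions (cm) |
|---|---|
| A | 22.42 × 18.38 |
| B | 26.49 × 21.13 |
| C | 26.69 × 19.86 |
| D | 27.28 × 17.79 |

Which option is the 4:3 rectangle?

Target 4:3 ≈ 1.333.
A: 1.220 (Δ0.113)  B: 1.254 (Δ0.079)  C: 1.344 (Δ0.011)  D: 1.533 (Δ0.200)

C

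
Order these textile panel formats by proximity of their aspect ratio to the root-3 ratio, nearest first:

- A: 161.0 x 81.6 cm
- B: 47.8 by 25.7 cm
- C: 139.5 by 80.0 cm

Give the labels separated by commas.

Ratios: A = 161.0 / 81.6 ≈ 1.973; B = 47.8 / 25.7 ≈ 1.860; C = 139.5 / 80.0 ≈ 1.744.
|Δ from 1.732|: A 0.241; B 0.128; C 0.012.

C, B, A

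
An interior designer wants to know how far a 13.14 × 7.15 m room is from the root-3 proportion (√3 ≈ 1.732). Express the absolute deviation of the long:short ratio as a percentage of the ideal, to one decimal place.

Ratio = 13.14 / 7.15 ≈ 1.8378.
Ideal root-3 ≈ 1.7321. |1.8378 − 1.7321| / 1.7321 ≈ 6.10% → 6.1%.

6.1%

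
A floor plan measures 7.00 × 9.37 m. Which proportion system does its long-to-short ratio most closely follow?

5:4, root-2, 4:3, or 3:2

4:3

Ratio = 9.37 / 7.00 ≈ 1.339.
Distances: 5:4 1.250 (Δ 0.089); root-2 1.414 (Δ 0.075); 4:3 1.333 (Δ 0.006); 3:2 1.500 (Δ 0.161).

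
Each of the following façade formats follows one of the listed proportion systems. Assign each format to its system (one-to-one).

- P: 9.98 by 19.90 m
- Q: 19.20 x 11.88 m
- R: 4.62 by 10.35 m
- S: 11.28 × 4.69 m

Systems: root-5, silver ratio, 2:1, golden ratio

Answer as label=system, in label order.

P = 19.90/9.98 ≈ 1.994 → 2:1 (2.000)
Q = 19.20/11.88 ≈ 1.616 → golden ratio (1.618)
R = 10.35/4.62 ≈ 2.240 → root-5 (2.236)
S = 11.28/4.69 ≈ 2.405 → silver ratio (2.414)

P=2:1, Q=golden ratio, R=root-5, S=silver ratio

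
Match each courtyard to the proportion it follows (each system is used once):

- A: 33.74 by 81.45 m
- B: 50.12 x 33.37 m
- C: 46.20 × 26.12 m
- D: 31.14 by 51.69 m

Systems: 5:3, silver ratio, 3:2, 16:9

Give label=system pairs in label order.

Ratios: A ≈ 2.414; B ≈ 1.502; C ≈ 1.769; D ≈ 1.660.
Targets: 5:3 ≈ 1.667; silver ratio ≈ 2.414; 3:2 ≈ 1.500; 16:9 ≈ 1.778.

A=silver ratio, B=3:2, C=16:9, D=5:3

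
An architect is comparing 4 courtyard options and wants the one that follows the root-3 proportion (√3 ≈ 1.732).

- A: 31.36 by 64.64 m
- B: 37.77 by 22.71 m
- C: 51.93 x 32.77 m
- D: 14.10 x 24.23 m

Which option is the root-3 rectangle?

Ratios (long/short): A ≈ 2.061; B ≈ 1.663; C ≈ 1.585; D ≈ 1.718.
root-3 ≈ 1.732; option D is nearest (Δ 0.014).

D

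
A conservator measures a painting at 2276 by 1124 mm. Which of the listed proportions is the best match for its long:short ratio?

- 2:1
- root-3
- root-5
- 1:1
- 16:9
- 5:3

Ratio = 2276 / 1124 ≈ 2.025.
Distances: 2:1 2.000 (Δ 0.025); root-3 1.732 (Δ 0.293); root-5 2.236 (Δ 0.211); 1:1 1.000 (Δ 1.025); 16:9 1.778 (Δ 0.247); 5:3 1.667 (Δ 0.358).

2:1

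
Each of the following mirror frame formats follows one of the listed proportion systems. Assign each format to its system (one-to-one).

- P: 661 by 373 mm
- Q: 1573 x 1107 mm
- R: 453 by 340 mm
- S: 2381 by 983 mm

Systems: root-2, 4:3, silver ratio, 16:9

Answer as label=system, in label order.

P=16:9, Q=root-2, R=4:3, S=silver ratio

P = 661/373 ≈ 1.772 → 16:9 (1.778)
Q = 1573/1107 ≈ 1.421 → root-2 (1.414)
R = 453/340 ≈ 1.332 → 4:3 (1.333)
S = 2381/983 ≈ 2.422 → silver ratio (2.414)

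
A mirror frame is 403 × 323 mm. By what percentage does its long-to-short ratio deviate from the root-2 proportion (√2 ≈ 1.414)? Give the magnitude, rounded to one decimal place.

Ratio = 403 / 323 ≈ 1.2477.
Ideal root-2 ≈ 1.4142. |1.2477 − 1.4142| / 1.4142 ≈ 11.77% → 11.8%.

11.8%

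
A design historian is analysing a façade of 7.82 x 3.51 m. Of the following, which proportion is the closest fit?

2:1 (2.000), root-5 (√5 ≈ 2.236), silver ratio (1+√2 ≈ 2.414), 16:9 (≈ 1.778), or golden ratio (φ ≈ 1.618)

root-5

Ratio = 7.82 / 3.51 ≈ 2.228.
Distances: 2:1 2.000 (Δ 0.228); root-5 2.236 (Δ 0.008); silver ratio 2.414 (Δ 0.186); 16:9 1.778 (Δ 0.450); golden ratio 1.618 (Δ 0.610).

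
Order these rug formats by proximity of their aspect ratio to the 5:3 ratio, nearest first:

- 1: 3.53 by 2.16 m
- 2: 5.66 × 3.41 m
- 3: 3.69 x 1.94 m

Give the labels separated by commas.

2, 1, 3

Ratios: 1 = 3.53 / 2.16 ≈ 1.634; 2 = 5.66 / 3.41 ≈ 1.660; 3 = 3.69 / 1.94 ≈ 1.902.
|Δ from 1.667|: 1 0.033; 2 0.007; 3 0.235.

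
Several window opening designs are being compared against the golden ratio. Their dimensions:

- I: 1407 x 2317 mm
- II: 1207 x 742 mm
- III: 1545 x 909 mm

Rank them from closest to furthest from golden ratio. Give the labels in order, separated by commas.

II, I, III

Ratios: I = 2317 / 1407 ≈ 1.647; II = 1207 / 742 ≈ 1.627; III = 1545 / 909 ≈ 1.700.
|Δ from 1.618|: I 0.029; II 0.009; III 0.082.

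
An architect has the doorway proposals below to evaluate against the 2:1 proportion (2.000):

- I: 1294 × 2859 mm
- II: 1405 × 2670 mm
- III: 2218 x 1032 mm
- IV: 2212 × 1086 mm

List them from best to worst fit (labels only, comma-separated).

IV, II, III, I

Ratios: I = 2859 / 1294 ≈ 2.209; II = 2670 / 1405 ≈ 1.900; III = 2218 / 1032 ≈ 2.149; IV = 2212 / 1086 ≈ 2.037.
|Δ from 2.000|: I 0.209; II 0.100; III 0.149; IV 0.037.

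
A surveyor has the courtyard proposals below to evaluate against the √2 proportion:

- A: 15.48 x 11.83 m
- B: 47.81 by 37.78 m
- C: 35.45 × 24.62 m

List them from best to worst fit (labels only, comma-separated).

A: 15.48/11.83 ≈ 1.309 → |1.309 − 1.414| = 0.105
B: 47.81/37.78 ≈ 1.265 → |1.265 − 1.414| = 0.149
C: 35.45/24.62 ≈ 1.440 → |1.440 − 1.414| = 0.026

C, A, B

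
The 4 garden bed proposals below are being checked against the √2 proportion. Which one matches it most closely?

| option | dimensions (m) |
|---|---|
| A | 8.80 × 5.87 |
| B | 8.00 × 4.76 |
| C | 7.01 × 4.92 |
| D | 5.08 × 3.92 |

Ratios (long/short): A ≈ 1.499; B ≈ 1.681; C ≈ 1.425; D ≈ 1.296.
root-2 ≈ 1.414; option C is nearest (Δ 0.011).

C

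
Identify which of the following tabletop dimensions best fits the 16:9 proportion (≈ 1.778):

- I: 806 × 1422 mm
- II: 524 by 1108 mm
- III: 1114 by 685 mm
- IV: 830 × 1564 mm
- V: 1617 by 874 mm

I

Ratios (long/short): I ≈ 1.764; II ≈ 2.115; III ≈ 1.626; IV ≈ 1.884; V ≈ 1.850.
16:9 ≈ 1.778; option I is nearest (Δ 0.014).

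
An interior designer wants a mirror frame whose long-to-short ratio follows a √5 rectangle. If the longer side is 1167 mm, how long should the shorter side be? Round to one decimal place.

521.9 mm

root-5 ≈ 2.23607.
Shorter side = 1167 ÷ 2.23607 ≈ 521.898 → 521.9 mm.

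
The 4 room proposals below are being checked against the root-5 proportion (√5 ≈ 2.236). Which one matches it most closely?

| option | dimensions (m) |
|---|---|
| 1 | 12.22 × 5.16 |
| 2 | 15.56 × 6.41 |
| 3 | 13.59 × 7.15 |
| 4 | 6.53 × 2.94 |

4

Target root-5 ≈ 2.236.
1: 2.368 (Δ0.132)  2: 2.427 (Δ0.191)  3: 1.901 (Δ0.335)  4: 2.221 (Δ0.015)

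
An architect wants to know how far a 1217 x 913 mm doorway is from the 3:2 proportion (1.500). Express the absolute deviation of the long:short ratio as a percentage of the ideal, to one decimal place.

Ratio = 1217 / 913 ≈ 1.3330.
Ideal 3:2 = 1.5000. |1.3330 − 1.5000| / 1.5000 ≈ 11.13% → 11.1%.

11.1%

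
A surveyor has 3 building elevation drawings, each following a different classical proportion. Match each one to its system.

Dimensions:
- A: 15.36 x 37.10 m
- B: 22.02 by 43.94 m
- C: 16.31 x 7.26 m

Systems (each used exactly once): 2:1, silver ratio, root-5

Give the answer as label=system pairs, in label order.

A=silver ratio, B=2:1, C=root-5

Ratios: A ≈ 2.415; B ≈ 1.995; C ≈ 2.247.
Targets: 2:1 ≈ 2.000; silver ratio ≈ 2.414; root-5 ≈ 2.236.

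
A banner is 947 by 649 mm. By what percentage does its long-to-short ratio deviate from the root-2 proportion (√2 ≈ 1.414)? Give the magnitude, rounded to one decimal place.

3.2%

Ratio = 947 / 649 ≈ 1.4592.
Ideal root-2 ≈ 1.4142. |1.4592 − 1.4142| / 1.4142 ≈ 3.18% → 3.2%.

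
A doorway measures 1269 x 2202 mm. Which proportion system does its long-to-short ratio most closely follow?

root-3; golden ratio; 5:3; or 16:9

root-3

Ratio = 2202 / 1269 ≈ 1.735.
Distances: root-3 1.732 (Δ 0.003); golden ratio 1.618 (Δ 0.117); 5:3 1.667 (Δ 0.068); 16:9 1.778 (Δ 0.043).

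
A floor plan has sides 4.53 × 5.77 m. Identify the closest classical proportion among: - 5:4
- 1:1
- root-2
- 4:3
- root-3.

5:4

5.77/4.53 ≈ 1.274. Nearest candidates are 5:4 (1.250, off by 0.024) and 4:3 (1.333, off by 0.059).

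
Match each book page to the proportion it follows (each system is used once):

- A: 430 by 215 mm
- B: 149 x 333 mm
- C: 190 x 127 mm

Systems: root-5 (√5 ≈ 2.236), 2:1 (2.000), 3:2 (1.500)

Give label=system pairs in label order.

A=2:1, B=root-5, C=3:2

A = 430/215 ≈ 2.000 → 2:1 (2.000)
B = 333/149 ≈ 2.235 → root-5 (2.236)
C = 190/127 ≈ 1.496 → 3:2 (1.500)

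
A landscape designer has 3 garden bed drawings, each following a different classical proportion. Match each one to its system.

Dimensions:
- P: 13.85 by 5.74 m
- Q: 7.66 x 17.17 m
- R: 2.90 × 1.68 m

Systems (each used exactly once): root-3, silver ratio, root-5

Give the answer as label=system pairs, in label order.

P=silver ratio, Q=root-5, R=root-3

P = 13.85/5.74 ≈ 2.413 → silver ratio (2.414)
Q = 17.17/7.66 ≈ 2.242 → root-5 (2.236)
R = 2.90/1.68 ≈ 1.726 → root-3 (1.732)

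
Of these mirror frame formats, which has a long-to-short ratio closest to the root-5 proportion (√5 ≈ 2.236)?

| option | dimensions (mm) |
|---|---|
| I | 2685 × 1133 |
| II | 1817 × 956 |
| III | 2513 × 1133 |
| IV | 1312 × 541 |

Target root-5 ≈ 2.236.
I: 2.370 (Δ0.134)  II: 1.901 (Δ0.335)  III: 2.218 (Δ0.018)  IV: 2.425 (Δ0.189)

III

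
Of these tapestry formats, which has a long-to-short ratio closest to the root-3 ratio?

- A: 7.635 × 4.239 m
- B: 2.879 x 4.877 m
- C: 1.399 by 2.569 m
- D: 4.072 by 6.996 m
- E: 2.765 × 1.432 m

Ratios (long/short): A ≈ 1.801; B ≈ 1.694; C ≈ 1.836; D ≈ 1.718; E ≈ 1.931.
root-3 ≈ 1.732; option D is nearest (Δ 0.014).

D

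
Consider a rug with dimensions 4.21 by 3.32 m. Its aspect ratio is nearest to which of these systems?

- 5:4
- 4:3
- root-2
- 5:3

4.21/3.32 ≈ 1.268. Nearest candidates are 5:4 (1.250, off by 0.018) and 4:3 (1.333, off by 0.065).

5:4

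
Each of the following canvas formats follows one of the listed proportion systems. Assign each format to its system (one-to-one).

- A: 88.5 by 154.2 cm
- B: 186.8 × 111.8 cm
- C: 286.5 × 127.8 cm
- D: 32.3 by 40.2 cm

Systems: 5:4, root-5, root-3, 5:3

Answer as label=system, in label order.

A=root-3, B=5:3, C=root-5, D=5:4

A = 154.2/88.5 ≈ 1.742 → root-3 (1.732)
B = 186.8/111.8 ≈ 1.671 → 5:3 (1.667)
C = 286.5/127.8 ≈ 2.242 → root-5 (2.236)
D = 40.2/32.3 ≈ 1.245 → 5:4 (1.250)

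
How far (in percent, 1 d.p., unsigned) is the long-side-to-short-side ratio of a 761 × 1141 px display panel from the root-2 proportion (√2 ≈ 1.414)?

Ratio = 1141 / 761 ≈ 1.4993.
Ideal root-2 ≈ 1.4142. |1.4993 − 1.4142| / 1.4142 ≈ 6.02% → 6.0%.

6.0%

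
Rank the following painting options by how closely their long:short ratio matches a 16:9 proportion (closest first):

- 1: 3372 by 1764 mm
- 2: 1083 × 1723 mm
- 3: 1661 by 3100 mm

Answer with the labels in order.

1: 3372/1764 ≈ 1.912 → |1.912 − 1.778| = 0.134
2: 1723/1083 ≈ 1.591 → |1.591 − 1.778| = 0.187
3: 3100/1661 ≈ 1.866 → |1.866 − 1.778| = 0.088

3, 1, 2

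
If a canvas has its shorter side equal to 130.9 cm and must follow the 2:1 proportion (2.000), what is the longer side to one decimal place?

261.8 cm

2:1 = 2.00000.
Longer side = 130.9 × 2.00000 ≈ 261.800 → 261.8 cm.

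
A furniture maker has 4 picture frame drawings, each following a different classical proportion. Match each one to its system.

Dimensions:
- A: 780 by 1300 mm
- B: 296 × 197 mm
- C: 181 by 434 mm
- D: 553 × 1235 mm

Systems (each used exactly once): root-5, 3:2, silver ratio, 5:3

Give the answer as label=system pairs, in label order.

Ratios: A ≈ 1.667; B ≈ 1.503; C ≈ 2.398; D ≈ 2.233.
Targets: root-5 ≈ 2.236; 3:2 ≈ 1.500; silver ratio ≈ 2.414; 5:3 ≈ 1.667.

A=5:3, B=3:2, C=silver ratio, D=root-5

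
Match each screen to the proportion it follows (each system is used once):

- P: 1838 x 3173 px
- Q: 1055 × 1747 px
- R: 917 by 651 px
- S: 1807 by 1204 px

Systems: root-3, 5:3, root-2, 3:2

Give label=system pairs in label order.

Ratios: P ≈ 1.726; Q ≈ 1.656; R ≈ 1.409; S ≈ 1.501.
Targets: root-3 ≈ 1.732; 5:3 ≈ 1.667; root-2 ≈ 1.414; 3:2 ≈ 1.500.

P=root-3, Q=5:3, R=root-2, S=3:2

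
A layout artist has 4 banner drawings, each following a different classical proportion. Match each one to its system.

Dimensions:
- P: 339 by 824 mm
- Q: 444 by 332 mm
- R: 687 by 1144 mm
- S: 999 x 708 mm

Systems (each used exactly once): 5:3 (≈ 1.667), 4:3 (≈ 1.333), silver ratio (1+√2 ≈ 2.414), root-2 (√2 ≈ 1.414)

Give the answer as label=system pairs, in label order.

Ratios: P ≈ 2.431; Q ≈ 1.337; R ≈ 1.665; S ≈ 1.411.
Targets: 5:3 ≈ 1.667; 4:3 ≈ 1.333; silver ratio ≈ 2.414; root-2 ≈ 1.414.

P=silver ratio, Q=4:3, R=5:3, S=root-2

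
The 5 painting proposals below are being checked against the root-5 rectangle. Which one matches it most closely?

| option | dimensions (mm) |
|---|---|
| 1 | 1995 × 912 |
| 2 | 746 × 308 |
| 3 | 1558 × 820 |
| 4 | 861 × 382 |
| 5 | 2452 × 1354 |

Ratios (long/short): 1 ≈ 2.188; 2 ≈ 2.422; 3 ≈ 1.900; 4 ≈ 2.254; 5 ≈ 1.811.
root-5 ≈ 2.236; option 4 is nearest (Δ 0.018).

4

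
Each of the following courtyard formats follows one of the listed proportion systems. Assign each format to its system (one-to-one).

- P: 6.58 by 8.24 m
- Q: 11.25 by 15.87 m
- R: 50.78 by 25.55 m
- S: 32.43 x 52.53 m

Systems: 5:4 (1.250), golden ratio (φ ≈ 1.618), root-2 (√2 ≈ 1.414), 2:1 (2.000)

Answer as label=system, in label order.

P = 8.24/6.58 ≈ 1.252 → 5:4 (1.250)
Q = 15.87/11.25 ≈ 1.411 → root-2 (1.414)
R = 50.78/25.55 ≈ 1.987 → 2:1 (2.000)
S = 52.53/32.43 ≈ 1.620 → golden ratio (1.618)

P=5:4, Q=root-2, R=2:1, S=golden ratio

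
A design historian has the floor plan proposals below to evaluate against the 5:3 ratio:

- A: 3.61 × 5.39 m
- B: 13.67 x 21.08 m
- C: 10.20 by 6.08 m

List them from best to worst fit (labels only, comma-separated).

A: 5.39/3.61 ≈ 1.493 → |1.493 − 1.667| = 0.174
B: 21.08/13.67 ≈ 1.542 → |1.542 − 1.667| = 0.125
C: 10.20/6.08 ≈ 1.678 → |1.678 − 1.667| = 0.011

C, B, A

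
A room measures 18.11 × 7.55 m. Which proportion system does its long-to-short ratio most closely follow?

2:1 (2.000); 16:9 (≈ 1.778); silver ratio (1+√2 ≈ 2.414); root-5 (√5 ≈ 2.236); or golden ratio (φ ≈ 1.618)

silver ratio

Ratio = 18.11 / 7.55 ≈ 2.399.
Distances: 2:1 2.000 (Δ 0.399); 16:9 1.778 (Δ 0.621); silver ratio 2.414 (Δ 0.015); root-5 2.236 (Δ 0.163); golden ratio 1.618 (Δ 0.781).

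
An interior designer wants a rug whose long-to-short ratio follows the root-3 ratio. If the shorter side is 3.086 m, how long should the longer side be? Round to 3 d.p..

root-3 ≈ 1.73205.
Longer side = 3.086 × 1.73205 ≈ 5.34511 → 5.345 m.

5.345 m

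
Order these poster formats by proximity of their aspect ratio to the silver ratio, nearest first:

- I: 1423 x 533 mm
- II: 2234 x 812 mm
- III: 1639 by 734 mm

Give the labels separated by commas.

III, I, II

I: 1423/533 ≈ 2.670 → |2.670 − 2.414| = 0.256
II: 2234/812 ≈ 2.751 → |2.751 − 2.414| = 0.337
III: 1639/734 ≈ 2.233 → |2.233 − 2.414| = 0.181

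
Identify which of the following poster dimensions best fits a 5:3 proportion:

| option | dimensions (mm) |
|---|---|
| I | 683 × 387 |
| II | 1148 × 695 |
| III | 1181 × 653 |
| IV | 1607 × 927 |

II

Ratios (long/short): I ≈ 1.765; II ≈ 1.652; III ≈ 1.809; IV ≈ 1.734.
5:3 ≈ 1.667; option II is nearest (Δ 0.015).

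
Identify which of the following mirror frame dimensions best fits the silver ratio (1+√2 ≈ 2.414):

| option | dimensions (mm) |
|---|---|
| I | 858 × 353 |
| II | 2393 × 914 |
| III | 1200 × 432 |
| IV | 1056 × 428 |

I

Ratios (long/short): I ≈ 2.431; II ≈ 2.618; III ≈ 2.778; IV ≈ 2.467.
silver ratio ≈ 2.414; option I is nearest (Δ 0.017).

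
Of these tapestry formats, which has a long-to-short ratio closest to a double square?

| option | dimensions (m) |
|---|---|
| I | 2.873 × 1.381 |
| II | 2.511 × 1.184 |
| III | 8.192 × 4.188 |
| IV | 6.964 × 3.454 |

IV

Ratios (long/short): I ≈ 2.080; II ≈ 2.121; III ≈ 1.956; IV ≈ 2.016.
2:1 ≈ 2.000; option IV is nearest (Δ 0.016).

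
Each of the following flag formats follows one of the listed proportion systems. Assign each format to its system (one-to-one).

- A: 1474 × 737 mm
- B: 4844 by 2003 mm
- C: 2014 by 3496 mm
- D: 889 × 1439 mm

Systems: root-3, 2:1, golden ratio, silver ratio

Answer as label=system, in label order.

A=2:1, B=silver ratio, C=root-3, D=golden ratio

Ratios: A ≈ 2.000; B ≈ 2.418; C ≈ 1.736; D ≈ 1.619.
Targets: root-3 ≈ 1.732; 2:1 ≈ 2.000; golden ratio ≈ 1.618; silver ratio ≈ 2.414.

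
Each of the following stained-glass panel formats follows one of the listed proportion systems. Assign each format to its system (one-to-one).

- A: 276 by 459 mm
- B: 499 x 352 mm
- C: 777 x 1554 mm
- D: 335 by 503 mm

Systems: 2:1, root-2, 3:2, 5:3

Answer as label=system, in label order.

A=5:3, B=root-2, C=2:1, D=3:2

A = 459/276 ≈ 1.663 → 5:3 (1.667)
B = 499/352 ≈ 1.418 → root-2 (1.414)
C = 1554/777 ≈ 2.000 → 2:1 (2.000)
D = 503/335 ≈ 1.501 → 3:2 (1.500)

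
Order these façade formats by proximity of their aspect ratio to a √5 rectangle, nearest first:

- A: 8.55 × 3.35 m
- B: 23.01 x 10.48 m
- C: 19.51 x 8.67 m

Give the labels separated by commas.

A: 8.55/3.35 ≈ 2.552 → |2.552 − 2.236| = 0.316
B: 23.01/10.48 ≈ 2.196 → |2.196 − 2.236| = 0.040
C: 19.51/8.67 ≈ 2.250 → |2.250 − 2.236| = 0.014

C, B, A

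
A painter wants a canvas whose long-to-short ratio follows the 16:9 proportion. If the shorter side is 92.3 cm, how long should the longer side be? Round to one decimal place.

164.1 cm

16:9 ≈ 1.77778.
Longer side = 92.3 × 1.77778 ≈ 164.089 → 164.1 cm.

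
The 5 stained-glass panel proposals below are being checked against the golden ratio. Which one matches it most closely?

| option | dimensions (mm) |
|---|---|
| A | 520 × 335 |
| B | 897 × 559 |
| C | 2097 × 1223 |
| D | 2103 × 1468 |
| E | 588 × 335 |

Ratios (long/short): A ≈ 1.552; B ≈ 1.605; C ≈ 1.715; D ≈ 1.433; E ≈ 1.755.
golden ratio ≈ 1.618; option B is nearest (Δ 0.013).

B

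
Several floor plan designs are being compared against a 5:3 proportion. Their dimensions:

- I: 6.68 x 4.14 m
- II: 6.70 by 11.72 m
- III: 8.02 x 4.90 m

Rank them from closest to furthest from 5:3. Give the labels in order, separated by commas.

III, I, II

Ratios: I = 6.68 / 4.14 ≈ 1.614; II = 11.72 / 6.70 ≈ 1.749; III = 8.02 / 4.90 ≈ 1.637.
|Δ from 1.667|: I 0.053; II 0.082; III 0.030.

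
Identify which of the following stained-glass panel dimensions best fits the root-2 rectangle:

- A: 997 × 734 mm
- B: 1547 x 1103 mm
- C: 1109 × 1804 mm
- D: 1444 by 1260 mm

Ratios (long/short): A ≈ 1.358; B ≈ 1.403; C ≈ 1.627; D ≈ 1.146.
root-2 ≈ 1.414; option B is nearest (Δ 0.011).

B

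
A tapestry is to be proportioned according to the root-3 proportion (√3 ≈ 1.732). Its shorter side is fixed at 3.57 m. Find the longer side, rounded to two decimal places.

root-3 ≈ 1.73205.
Longer side = 3.57 × 1.73205 ≈ 6.1834 → 6.18 m.

6.18 m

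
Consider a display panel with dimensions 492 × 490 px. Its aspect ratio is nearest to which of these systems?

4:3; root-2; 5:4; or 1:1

1:1

Ratio = 492 / 490 ≈ 1.004.
Distances: 4:3 1.333 (Δ 0.329); root-2 1.414 (Δ 0.410); 5:4 1.250 (Δ 0.246); 1:1 1.000 (Δ 0.004).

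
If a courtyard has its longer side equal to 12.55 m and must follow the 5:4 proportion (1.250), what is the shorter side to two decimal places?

10.04 m

5:4 = 1.25000.
Shorter side = 12.55 ÷ 1.25000 ≈ 10.0400 → 10.04 m.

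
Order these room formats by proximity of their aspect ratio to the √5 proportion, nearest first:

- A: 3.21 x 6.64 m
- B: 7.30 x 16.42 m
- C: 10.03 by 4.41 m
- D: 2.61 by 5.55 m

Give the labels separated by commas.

Ratios: A = 6.64 / 3.21 ≈ 2.069; B = 16.42 / 7.30 ≈ 2.249; C = 10.03 / 4.41 ≈ 2.274; D = 5.55 / 2.61 ≈ 2.126.
|Δ from 2.236|: A 0.167; B 0.013; C 0.038; D 0.110.

B, C, D, A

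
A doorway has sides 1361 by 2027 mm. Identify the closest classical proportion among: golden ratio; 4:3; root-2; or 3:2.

3:2

2027/1361 ≈ 1.489. Nearest candidates are 3:2 (1.500, off by 0.011) and root-2 (1.414, off by 0.075).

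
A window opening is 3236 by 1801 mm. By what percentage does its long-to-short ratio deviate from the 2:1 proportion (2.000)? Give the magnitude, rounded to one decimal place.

Ratio = 3236 / 1801 ≈ 1.7968.
Ideal 2:1 = 2.0000. |1.7968 − 2.0000| / 2.0000 ≈ 10.16% → 10.2%.

10.2%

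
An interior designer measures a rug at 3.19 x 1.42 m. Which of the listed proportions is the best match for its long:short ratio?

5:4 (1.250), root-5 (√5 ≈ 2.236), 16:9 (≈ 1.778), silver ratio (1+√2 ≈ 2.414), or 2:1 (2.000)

root-5

3.19/1.42 ≈ 2.246. Nearest candidates are root-5 (2.236, off by 0.010) and silver ratio (2.414, off by 0.168).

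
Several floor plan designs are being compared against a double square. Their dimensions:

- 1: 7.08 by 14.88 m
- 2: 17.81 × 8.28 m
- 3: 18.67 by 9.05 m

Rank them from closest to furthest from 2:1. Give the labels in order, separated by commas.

Ratios: 1 = 14.88 / 7.08 ≈ 2.102; 2 = 17.81 / 8.28 ≈ 2.151; 3 = 18.67 / 9.05 ≈ 2.063.
|Δ from 2.000|: 1 0.102; 2 0.151; 3 0.063.

3, 1, 2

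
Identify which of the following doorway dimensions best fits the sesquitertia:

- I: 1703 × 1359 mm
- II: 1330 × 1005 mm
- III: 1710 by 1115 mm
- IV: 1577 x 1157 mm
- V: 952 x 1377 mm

Target 4:3 ≈ 1.333.
I: 1.253 (Δ0.080)  II: 1.323 (Δ0.010)  III: 1.534 (Δ0.201)  IV: 1.363 (Δ0.030)  V: 1.446 (Δ0.113)

II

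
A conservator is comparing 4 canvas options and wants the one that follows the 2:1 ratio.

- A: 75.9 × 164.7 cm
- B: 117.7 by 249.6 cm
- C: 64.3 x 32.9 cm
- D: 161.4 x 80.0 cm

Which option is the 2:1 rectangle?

Ratios (long/short): A ≈ 2.170; B ≈ 2.121; C ≈ 1.954; D ≈ 2.018.
2:1 ≈ 2.000; option D is nearest (Δ 0.018).

D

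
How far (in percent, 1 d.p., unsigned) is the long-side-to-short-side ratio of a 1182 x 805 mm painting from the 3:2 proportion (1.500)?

Ratio = 1182 / 805 ≈ 1.4683.
Ideal 3:2 = 1.5000. |1.4683 − 1.5000| / 1.5000 ≈ 2.11% → 2.1%.

2.1%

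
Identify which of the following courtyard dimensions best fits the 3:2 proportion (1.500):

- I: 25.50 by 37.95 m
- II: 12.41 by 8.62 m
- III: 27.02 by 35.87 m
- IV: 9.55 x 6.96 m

I

Ratios (long/short): I ≈ 1.488; II ≈ 1.440; III ≈ 1.328; IV ≈ 1.372.
3:2 ≈ 1.500; option I is nearest (Δ 0.012).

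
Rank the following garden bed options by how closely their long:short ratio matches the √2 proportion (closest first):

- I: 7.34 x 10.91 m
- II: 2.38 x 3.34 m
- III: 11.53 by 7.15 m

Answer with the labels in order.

II, I, III

Ratios: I = 10.91 / 7.34 ≈ 1.486; II = 3.34 / 2.38 ≈ 1.403; III = 11.53 / 7.15 ≈ 1.613.
|Δ from 1.414|: I 0.072; II 0.011; III 0.199.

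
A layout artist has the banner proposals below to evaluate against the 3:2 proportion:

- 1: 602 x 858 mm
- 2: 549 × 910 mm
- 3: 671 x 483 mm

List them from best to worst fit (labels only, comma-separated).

1, 3, 2

1: 858/602 ≈ 1.425 → |1.425 − 1.500| = 0.075
2: 910/549 ≈ 1.658 → |1.658 − 1.500| = 0.158
3: 671/483 ≈ 1.389 → |1.389 − 1.500| = 0.111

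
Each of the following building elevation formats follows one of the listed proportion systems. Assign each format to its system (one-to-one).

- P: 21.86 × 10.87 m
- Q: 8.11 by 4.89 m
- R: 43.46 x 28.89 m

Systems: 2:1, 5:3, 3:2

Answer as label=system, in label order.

P = 21.86/10.87 ≈ 2.011 → 2:1 (2.000)
Q = 8.11/4.89 ≈ 1.658 → 5:3 (1.667)
R = 43.46/28.89 ≈ 1.504 → 3:2 (1.500)

P=2:1, Q=5:3, R=3:2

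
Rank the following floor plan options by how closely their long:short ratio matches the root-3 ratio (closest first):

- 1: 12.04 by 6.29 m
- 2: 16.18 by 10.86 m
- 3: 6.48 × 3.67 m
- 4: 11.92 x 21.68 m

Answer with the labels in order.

3, 4, 1, 2

1: 12.04/6.29 ≈ 1.914 → |1.914 − 1.732| = 0.182
2: 16.18/10.86 ≈ 1.490 → |1.490 − 1.732| = 0.242
3: 6.48/3.67 ≈ 1.766 → |1.766 − 1.732| = 0.034
4: 21.68/11.92 ≈ 1.819 → |1.819 − 1.732| = 0.087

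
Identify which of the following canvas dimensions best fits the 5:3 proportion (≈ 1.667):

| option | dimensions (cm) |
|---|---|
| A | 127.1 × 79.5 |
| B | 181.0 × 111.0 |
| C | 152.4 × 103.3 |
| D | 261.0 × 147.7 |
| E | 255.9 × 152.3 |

Ratios (long/short): A ≈ 1.599; B ≈ 1.631; C ≈ 1.475; D ≈ 1.767; E ≈ 1.680.
5:3 ≈ 1.667; option E is nearest (Δ 0.013).

E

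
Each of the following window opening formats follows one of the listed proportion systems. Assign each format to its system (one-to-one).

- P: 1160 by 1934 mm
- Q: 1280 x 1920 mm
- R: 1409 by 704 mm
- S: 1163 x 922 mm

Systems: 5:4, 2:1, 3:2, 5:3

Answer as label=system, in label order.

P=5:3, Q=3:2, R=2:1, S=5:4

Ratios: P ≈ 1.667; Q ≈ 1.500; R ≈ 2.001; S ≈ 1.261.
Targets: 5:4 ≈ 1.250; 2:1 ≈ 2.000; 3:2 ≈ 1.500; 5:3 ≈ 1.667.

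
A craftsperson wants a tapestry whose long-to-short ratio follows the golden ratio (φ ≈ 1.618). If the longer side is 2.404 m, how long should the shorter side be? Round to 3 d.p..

1.486 m

golden ratio ≈ 1.61803.
Shorter side = 2.404 ÷ 1.61803 ≈ 1.48576 → 1.486 m.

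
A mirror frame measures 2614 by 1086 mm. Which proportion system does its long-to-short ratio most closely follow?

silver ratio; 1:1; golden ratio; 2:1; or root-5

Ratio = 2614 / 1086 ≈ 2.407.
Distances: silver ratio 2.414 (Δ 0.007); 1:1 1.000 (Δ 1.407); golden ratio 1.618 (Δ 0.789); 2:1 2.000 (Δ 0.407); root-5 2.236 (Δ 0.171).

silver ratio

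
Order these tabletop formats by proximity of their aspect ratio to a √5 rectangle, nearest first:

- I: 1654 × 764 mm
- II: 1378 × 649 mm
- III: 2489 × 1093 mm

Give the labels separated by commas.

III, I, II

Ratios: I = 1654 / 764 ≈ 2.165; II = 1378 / 649 ≈ 2.123; III = 2489 / 1093 ≈ 2.277.
|Δ from 2.236|: I 0.071; II 0.113; III 0.041.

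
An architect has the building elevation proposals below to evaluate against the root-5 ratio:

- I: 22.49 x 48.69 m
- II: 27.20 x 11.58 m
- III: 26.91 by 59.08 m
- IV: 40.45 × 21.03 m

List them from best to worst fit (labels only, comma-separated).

I: 48.69/22.49 ≈ 2.165 → |2.165 − 2.236| = 0.071
II: 27.20/11.58 ≈ 2.349 → |2.349 − 2.236| = 0.113
III: 59.08/26.91 ≈ 2.195 → |2.195 − 2.236| = 0.041
IV: 40.45/21.03 ≈ 1.923 → |1.923 − 2.236| = 0.313

III, I, II, IV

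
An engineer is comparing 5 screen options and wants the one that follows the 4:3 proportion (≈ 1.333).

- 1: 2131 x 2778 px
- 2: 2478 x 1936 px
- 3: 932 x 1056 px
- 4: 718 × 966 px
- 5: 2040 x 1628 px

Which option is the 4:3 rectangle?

Ratios (long/short): 1 ≈ 1.304; 2 ≈ 1.280; 3 ≈ 1.133; 4 ≈ 1.345; 5 ≈ 1.253.
4:3 ≈ 1.333; option 4 is nearest (Δ 0.012).

4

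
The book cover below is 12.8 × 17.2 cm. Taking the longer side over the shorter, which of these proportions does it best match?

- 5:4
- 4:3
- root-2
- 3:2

4:3

Ratio = 17.2 / 12.8 ≈ 1.344.
Distances: 5:4 1.250 (Δ 0.094); 4:3 1.333 (Δ 0.011); root-2 1.414 (Δ 0.070); 3:2 1.500 (Δ 0.156).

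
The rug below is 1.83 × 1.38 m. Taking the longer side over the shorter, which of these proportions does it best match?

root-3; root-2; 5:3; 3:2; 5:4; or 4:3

Ratio = 1.83 / 1.38 ≈ 1.326.
Distances: root-3 1.732 (Δ 0.406); root-2 1.414 (Δ 0.088); 5:3 1.667 (Δ 0.341); 3:2 1.500 (Δ 0.174); 5:4 1.250 (Δ 0.076); 4:3 1.333 (Δ 0.007).

4:3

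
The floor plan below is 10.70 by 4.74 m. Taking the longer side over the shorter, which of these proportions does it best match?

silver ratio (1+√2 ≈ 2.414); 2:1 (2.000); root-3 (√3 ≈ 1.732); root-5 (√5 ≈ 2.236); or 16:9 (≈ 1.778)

10.70/4.74 ≈ 2.257. Nearest candidates are root-5 (2.236, off by 0.021) and silver ratio (2.414, off by 0.157).

root-5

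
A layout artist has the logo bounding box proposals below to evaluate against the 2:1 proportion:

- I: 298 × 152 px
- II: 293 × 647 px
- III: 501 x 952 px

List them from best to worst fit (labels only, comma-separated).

I, III, II

I: 298/152 ≈ 1.961 → |1.961 − 2.000| = 0.039
II: 647/293 ≈ 2.208 → |2.208 − 2.000| = 0.208
III: 952/501 ≈ 1.900 → |1.900 − 2.000| = 0.100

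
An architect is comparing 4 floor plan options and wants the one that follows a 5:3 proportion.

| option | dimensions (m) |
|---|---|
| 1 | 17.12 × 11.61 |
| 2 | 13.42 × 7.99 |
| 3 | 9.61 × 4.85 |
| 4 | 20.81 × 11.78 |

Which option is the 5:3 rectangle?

Target 5:3 ≈ 1.667.
1: 1.475 (Δ0.192)  2: 1.680 (Δ0.013)  3: 1.981 (Δ0.314)  4: 1.767 (Δ0.100)

2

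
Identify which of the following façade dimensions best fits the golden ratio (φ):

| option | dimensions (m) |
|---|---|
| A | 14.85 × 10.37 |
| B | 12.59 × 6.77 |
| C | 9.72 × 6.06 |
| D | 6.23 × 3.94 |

C

Ratios (long/short): A ≈ 1.432; B ≈ 1.860; C ≈ 1.604; D ≈ 1.581.
golden ratio ≈ 1.618; option C is nearest (Δ 0.014).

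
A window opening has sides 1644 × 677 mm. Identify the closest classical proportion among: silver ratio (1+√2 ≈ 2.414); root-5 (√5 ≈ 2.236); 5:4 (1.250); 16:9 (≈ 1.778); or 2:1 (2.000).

Ratio = 1644 / 677 ≈ 2.428.
Distances: silver ratio 2.414 (Δ 0.014); root-5 2.236 (Δ 0.192); 5:4 1.250 (Δ 1.178); 16:9 1.778 (Δ 0.650); 2:1 2.000 (Δ 0.428).

silver ratio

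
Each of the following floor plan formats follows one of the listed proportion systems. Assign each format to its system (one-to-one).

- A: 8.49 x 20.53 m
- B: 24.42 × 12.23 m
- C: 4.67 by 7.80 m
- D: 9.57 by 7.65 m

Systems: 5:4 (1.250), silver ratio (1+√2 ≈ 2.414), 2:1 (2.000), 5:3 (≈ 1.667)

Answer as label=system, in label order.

Ratios: A ≈ 2.418; B ≈ 1.997; C ≈ 1.670; D ≈ 1.251.
Targets: 5:4 ≈ 1.250; silver ratio ≈ 2.414; 2:1 ≈ 2.000; 5:3 ≈ 1.667.

A=silver ratio, B=2:1, C=5:3, D=5:4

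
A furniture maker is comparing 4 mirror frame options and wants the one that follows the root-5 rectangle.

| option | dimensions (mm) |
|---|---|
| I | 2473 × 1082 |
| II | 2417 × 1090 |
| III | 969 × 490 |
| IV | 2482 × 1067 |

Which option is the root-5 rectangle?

Ratios (long/short): I ≈ 2.286; II ≈ 2.217; III ≈ 1.978; IV ≈ 2.326.
root-5 ≈ 2.236; option II is nearest (Δ 0.019).

II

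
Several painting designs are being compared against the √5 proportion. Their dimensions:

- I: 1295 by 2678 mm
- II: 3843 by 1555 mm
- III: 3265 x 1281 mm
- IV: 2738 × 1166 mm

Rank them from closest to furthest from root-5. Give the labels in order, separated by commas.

I: 2678/1295 ≈ 2.068 → |2.068 − 2.236| = 0.168
II: 3843/1555 ≈ 2.471 → |2.471 − 2.236| = 0.235
III: 3265/1281 ≈ 2.549 → |2.549 − 2.236| = 0.313
IV: 2738/1166 ≈ 2.348 → |2.348 − 2.236| = 0.112

IV, I, II, III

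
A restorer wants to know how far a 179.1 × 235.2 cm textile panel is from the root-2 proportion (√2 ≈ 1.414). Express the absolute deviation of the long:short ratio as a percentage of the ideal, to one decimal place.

Ratio = 235.2 / 179.1 ≈ 1.3132.
Ideal root-2 ≈ 1.4142. |1.3132 − 1.4142| / 1.4142 ≈ 7.14% → 7.1%.

7.1%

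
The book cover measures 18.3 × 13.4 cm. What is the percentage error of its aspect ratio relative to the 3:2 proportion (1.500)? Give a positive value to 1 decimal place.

Ratio = 18.3 / 13.4 ≈ 1.3657.
Ideal 3:2 = 1.5000. |1.3657 − 1.5000| / 1.5000 ≈ 8.95% → 9.0%.

9.0%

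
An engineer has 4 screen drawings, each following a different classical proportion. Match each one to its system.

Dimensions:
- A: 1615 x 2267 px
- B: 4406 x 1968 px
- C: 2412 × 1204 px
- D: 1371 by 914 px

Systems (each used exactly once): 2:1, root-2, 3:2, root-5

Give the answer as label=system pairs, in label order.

A=root-2, B=root-5, C=2:1, D=3:2

A = 2267/1615 ≈ 1.404 → root-2 (1.414)
B = 4406/1968 ≈ 2.239 → root-5 (2.236)
C = 2412/1204 ≈ 2.003 → 2:1 (2.000)
D = 1371/914 ≈ 1.500 → 3:2 (1.500)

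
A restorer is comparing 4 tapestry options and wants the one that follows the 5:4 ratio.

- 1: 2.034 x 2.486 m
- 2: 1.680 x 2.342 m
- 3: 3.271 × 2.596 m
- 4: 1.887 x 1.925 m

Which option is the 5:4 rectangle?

3

Target 5:4 ≈ 1.250.
1: 1.222 (Δ0.028)  2: 1.394 (Δ0.144)  3: 1.260 (Δ0.010)  4: 1.020 (Δ0.230)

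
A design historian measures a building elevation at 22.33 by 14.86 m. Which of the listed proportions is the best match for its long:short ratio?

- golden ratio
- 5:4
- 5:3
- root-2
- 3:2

3:2

Ratio = 22.33 / 14.86 ≈ 1.503.
Distances: golden ratio 1.618 (Δ 0.115); 5:4 1.250 (Δ 0.253); 5:3 1.667 (Δ 0.164); root-2 1.414 (Δ 0.089); 3:2 1.500 (Δ 0.003).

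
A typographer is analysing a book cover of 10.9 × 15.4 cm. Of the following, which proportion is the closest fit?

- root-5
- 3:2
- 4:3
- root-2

15.4/10.9 ≈ 1.413. Nearest candidates are root-2 (1.414, off by 0.001) and 4:3 (1.333, off by 0.080).

root-2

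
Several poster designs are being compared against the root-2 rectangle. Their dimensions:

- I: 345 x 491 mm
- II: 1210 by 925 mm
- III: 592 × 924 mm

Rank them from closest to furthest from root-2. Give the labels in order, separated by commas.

Ratios: I = 491 / 345 ≈ 1.423; II = 1210 / 925 ≈ 1.308; III = 924 / 592 ≈ 1.561.
|Δ from 1.414|: I 0.009; II 0.106; III 0.147.

I, II, III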